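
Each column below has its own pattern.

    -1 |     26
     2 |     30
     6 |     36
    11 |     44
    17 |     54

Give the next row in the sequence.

24  66

First component: differences are 3, 4, 5, … (increasing by 1 each time), so -1, 2, 6, 11, 17 → 24.
Second component — differences are 4, 6, 8, … (increasing by 2 each time): 26, 30, 36, 44, 54 → 66.
Combining the parts gives 24  66.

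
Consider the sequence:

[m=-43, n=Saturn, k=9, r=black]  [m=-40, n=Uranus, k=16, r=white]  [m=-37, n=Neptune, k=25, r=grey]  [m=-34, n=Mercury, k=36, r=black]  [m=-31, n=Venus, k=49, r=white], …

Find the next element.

[m=-28, n=Earth, k=64, r=grey]

M goes -43, -40, -37, -34, -31 → -28 (+3 each step).
N: runs through the planets Mercury→Neptune; Saturn, Uranus, Neptune, Mercury, Venus → Earth.
K: perfect squares: 3², 4², 5², …; 9, 16, 25, 36, 49 → 64.
R: repeats black → white → grey; black, white, grey, black, white → grey.
Putting it together: [m=-28, n=Earth, k=64, r=grey].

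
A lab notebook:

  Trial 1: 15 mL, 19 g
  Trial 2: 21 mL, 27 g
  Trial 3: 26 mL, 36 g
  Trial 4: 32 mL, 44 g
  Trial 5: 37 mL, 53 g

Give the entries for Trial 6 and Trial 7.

ML: 15, 21, 26, 32, 37 → 43 → 48 (alternating steps +6, +5, +6, +5, …).
G: alternating steps +8, +9, +8, +9, …, so 19, 27, 36, 44, 53 → 61 → 70.
So the next two rows are 43 mL, 61 g and 48 mL, 70 g.

43 mL, 61 g; 48 mL, 70 g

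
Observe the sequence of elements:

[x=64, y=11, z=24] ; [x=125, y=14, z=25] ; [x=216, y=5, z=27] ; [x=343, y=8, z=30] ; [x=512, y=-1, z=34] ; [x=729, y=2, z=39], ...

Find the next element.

[x=1000, y=-7, z=45]

X: perfect cubes: 4³, 5³, 6³, …, so 64, 125, 216, 343, 512, 729 → 1000.
Y — alternating steps +3, −9, +3, −9, …: 11, 14, 5, 8, -1, 2 → -7.
Z: 24, 25, 27, 30, 34, 39 → 45 (differences are 1, 2, 3, … (increasing by 1 each time)).
Putting it together: [x=1000, y=-7, z=45].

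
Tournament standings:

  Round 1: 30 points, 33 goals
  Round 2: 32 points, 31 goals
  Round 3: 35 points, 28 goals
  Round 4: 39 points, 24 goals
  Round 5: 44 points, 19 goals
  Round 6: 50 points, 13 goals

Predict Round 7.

Points — differences are 2, 3, 4, … (increasing by 1 each time): 30, 32, 35, 39, 44, 50 → 57.
For the goals, together with the points always sums to 63: 33, 31, 28, 24, 19, 13 → 6.
Putting it together: 57 points, 6 goals.

57 points, 6 goals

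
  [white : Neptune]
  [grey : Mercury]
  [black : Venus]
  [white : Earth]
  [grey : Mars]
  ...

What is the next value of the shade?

black

Shade: repeats white → grey → black; white, grey, black, white, grey → black.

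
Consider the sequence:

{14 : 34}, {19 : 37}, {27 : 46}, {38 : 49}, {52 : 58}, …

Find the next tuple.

{69 : 61}

First value — differences are 5, 8, 11, … (increasing by 3 each time): 14, 19, 27, 38, 52 → 69.
For the second value, alternating steps +3, +9, +3, +9, …: 34, 37, 46, 49, 58 → 61.
Putting it together: {69 : 61}.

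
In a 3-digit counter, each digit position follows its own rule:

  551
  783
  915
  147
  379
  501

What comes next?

733

First digit: +2 each step, mod 10; 5, 7, 9, 1, 3, 5 → 7.
Second digit: +3 each step, mod 10, so 5, 8, 1, 4, 7, 0 → 3.
Third digit: +2 each step, mod 10, so 1, 3, 5, 7, 9, 1 → 3.
So the next label is 733.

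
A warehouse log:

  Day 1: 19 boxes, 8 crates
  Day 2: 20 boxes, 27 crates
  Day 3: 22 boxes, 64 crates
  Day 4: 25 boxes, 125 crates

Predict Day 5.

For the boxes, differences are 1, 2, 3, … (increasing by 1 each time): 19, 20, 22, 25 → 29.
Crates goes 8, 27, 64, 125 → 216 (perfect cubes: 2³, 3³, 4³, …).
Combining the parts gives 29 boxes, 216 crates.

29 boxes, 216 crates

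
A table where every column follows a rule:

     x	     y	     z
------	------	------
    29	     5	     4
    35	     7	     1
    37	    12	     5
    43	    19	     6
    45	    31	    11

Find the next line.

51  50  17

Column x: alternating steps +6, +2, +6, +2, …; 29, 35, 37, 43, 45 → 51.
For the column y, each term is the sum of the two before it: 5, 7, 12, 19, 31 → 50.
Column z: each term is the sum of the two before it, so 4, 1, 5, 6, 11 → 17.
Combining the parts gives 51  50  17.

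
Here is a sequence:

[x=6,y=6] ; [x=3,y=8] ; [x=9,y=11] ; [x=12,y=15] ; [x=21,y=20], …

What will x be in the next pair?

For the x, each term is the sum of the two before it: 6, 3, 9, 12, 21 → 33.
Y: differences are 2, 3, 4, … (increasing by 1 each time); 6, 8, 11, 15, 20 → 26.

33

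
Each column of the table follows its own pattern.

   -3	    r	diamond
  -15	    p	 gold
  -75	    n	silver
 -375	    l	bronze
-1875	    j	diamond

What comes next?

-9375  h  gold

First component: ×5 each step; -3, -15, -75, -375, -1875 → -9375.
Letter goes r, p, n, l, j → h (letters move back 2 places in the alphabet).
Rank goes diamond, gold, silver, bronze, diamond → gold (repeats diamond → gold → silver → bronze).
So the next row is -9375  h  gold.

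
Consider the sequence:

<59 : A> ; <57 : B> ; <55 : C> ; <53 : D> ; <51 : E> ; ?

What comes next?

<49 : F>

For the first slot, −2 each step: 59, 57, 55, 53, 51 → 49.
Letter: letters move forward 1 place in the alphabet; A, B, C, D, E → F.
So the next pair is <49 : F>.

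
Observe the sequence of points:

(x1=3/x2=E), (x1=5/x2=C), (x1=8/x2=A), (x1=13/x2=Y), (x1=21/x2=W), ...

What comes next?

X1: each term is the sum of the two before it; 3, 5, 8, 13, 21 → 34.
X2: E, C, A, Y, W → U (letters move back 2 places in the alphabet, wrapping A→Z).
Putting it together: (x1=34/x2=U).

(x1=34/x2=U)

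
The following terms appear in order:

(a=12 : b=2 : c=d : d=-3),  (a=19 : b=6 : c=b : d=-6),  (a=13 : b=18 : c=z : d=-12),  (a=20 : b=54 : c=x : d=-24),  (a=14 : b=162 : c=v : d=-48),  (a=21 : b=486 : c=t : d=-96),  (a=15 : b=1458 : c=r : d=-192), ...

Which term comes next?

A goes 12, 19, 13, 20, 14, 21, 15 → 22 (alternating steps +7, −6, +7, −6, …).
B — ×3 each step: 2, 6, 18, 54, 162, 486, 1458 → 4374.
C: letters move back 2 places in the alphabet, wrapping A→Z, so d, b, z, x, v, t, r → p.
D: ×2 each step; -3, -6, -12, -24, -48, -96, -192 → -384.
So the next term is (a=22 : b=4374 : c=p : d=-384).

(a=22 : b=4374 : c=p : d=-384)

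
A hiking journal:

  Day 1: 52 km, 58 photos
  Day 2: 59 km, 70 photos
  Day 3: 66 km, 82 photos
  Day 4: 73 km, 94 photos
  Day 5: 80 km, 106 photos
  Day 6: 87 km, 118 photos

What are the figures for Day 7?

94 km, 130 photos

For the km, +7 each step: 52, 59, 66, 73, 80, 87 → 94.
Photos: +12 each step, so 58, 70, 82, 94, 106, 118 → 130.
Combining the parts gives 94 km, 130 photos.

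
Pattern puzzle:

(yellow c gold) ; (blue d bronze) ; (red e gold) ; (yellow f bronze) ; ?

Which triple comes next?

(blue g gold)

For the colour, repeats yellow → blue → red: yellow, blue, red, yellow → blue.
Letter: letters move forward 1 place in the alphabet; c, d, e, f → g.
Rank goes gold, bronze, gold, bronze → gold (alternates gold ↔ bronze).
Combining the parts gives (blue g gold).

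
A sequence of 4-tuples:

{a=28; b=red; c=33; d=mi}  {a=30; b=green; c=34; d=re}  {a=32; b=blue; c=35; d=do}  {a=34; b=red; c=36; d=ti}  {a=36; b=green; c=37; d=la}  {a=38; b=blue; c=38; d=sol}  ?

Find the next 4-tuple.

A: +2 each step; 28, 30, 32, 34, 36, 38 → 40.
B: repeats red → green → blue, so red, green, blue, red, green, blue → red.
C: 33, 34, 35, 36, 37, 38 → 39 (+1 each step).
D: runs backward through the solfège scale do→ti, so mi, re, do, ti, la, sol → fa.
So the next 4-tuple is {a=40; b=red; c=39; d=fa}.

{a=40; b=red; c=39; d=fa}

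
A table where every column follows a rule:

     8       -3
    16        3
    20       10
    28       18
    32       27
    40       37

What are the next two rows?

44  48; 52  60

First component — alternating steps +8, +4, +8, +4, …: 8, 16, 20, 28, 32, 40 → 44 → 52.
Second component goes -3, 3, 10, 18, 27, 37 → 48 → 60 (differences are 6, 7, 8, … (increasing by 1 each time)).
Putting the parts together: 44  48 and then 52  60.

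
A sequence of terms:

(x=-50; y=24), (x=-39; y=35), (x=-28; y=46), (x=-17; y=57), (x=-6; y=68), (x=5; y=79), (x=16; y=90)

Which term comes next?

(x=27; y=101)

X — +11 each step: -50, -39, -28, -17, -6, 5, 16 → 27.
Y — +11 each step: 24, 35, 46, 57, 68, 79, 90 → 101.
So the next term is (x=27; y=101).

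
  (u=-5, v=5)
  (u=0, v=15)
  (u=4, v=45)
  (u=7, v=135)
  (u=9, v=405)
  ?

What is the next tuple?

(u=10, v=1215)

U: differences are 5, 4, 3, … (decreasing by 1 each time); -5, 0, 4, 7, 9 → 10.
V: 5, 15, 45, 135, 405 → 1215 (×3 each step).
Combining the parts gives (u=10, v=1215).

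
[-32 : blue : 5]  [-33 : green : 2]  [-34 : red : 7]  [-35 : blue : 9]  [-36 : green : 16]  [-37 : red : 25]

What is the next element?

For the first entry, −1 each step: -32, -33, -34, -35, -36, -37 → -38.
Colour: blue, green, red, blue, green, red → blue (repeats blue → green → red).
Third entry goes 5, 2, 7, 9, 16, 25 → 41 (each term is the sum of the two before it).
So the next element is [-38 : blue : 41].

[-38 : blue : 41]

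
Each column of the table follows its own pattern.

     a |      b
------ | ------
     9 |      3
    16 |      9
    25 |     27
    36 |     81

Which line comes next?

49  243

Column a — perfect squares: 3², 4², 5², …: 9, 16, 25, 36 → 49.
Column b goes 3, 9, 27, 81 → 243 (×3 each step).
So the next line is 49  243.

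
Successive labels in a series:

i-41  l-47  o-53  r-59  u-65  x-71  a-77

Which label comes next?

d-83

Letter: letters move forward 3 places in the alphabet, wrapping Z→A, so i, l, o, r, u, x, a → d.
For the second component, +6 each step: 41, 47, 53, 59, 65, 71, 77 → 83.
So the next label is d-83.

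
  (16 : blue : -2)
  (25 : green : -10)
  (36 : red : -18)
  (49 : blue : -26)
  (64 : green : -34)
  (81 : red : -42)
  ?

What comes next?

(100 : blue : -50)

First part goes 16, 25, 36, 49, 64, 81 → 100 (perfect squares: 4², 5², 6², …).
Colour goes blue, green, red, blue, green, red → blue (repeats blue → green → red).
Third part: −8 each step; -2, -10, -18, -26, -34, -42 → -50.
Combining the parts gives (100 : blue : -50).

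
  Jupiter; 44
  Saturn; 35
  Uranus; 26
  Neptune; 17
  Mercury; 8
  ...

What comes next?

Venus; -1

Planet — runs through the planets Mercury→Neptune: Jupiter, Saturn, Uranus, Neptune, Mercury → Venus.
For the second entry, −9 each step: 44, 35, 26, 17, 8 → -1.
Combining the parts gives Venus; -1.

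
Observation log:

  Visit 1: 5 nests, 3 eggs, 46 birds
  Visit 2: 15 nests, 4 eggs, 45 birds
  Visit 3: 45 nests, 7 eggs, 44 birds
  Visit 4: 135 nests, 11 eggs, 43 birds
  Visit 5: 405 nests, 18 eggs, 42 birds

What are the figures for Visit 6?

Nests — ×3 each step: 5, 15, 45, 135, 405 → 1215.
Eggs goes 3, 4, 7, 11, 18 → 29 (each term is the sum of the two before it).
Birds: 46, 45, 44, 43, 42 → 41 (−1 each step).
Combining the parts gives 1215 nests, 29 eggs, 41 birds.

1215 nests, 29 eggs, 41 birds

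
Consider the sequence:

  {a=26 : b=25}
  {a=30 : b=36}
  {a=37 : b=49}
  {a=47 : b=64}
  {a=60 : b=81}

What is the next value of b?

100

For the b, perfect squares: 5², 6², 7², …: 25, 36, 49, 64, 81 → 100.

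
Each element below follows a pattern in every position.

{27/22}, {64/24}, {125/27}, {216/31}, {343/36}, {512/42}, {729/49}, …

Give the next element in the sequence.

{1000/57}

First entry: perfect cubes: 3³, 4³, 5³, …; 27, 64, 125, 216, 343, 512, 729 → 1000.
Second entry — differences are 2, 3, 4, … (increasing by 1 each time): 22, 24, 27, 31, 36, 42, 49 → 57.
So the next element is {1000/57}.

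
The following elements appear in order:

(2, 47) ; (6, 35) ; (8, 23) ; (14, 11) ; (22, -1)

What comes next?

First component: each term is the sum of the two before it; 2, 6, 8, 14, 22 → 36.
For the second component, −12 each step: 47, 35, 23, 11, -1 → -13.
So the next element is (36, -13).

(36, -13)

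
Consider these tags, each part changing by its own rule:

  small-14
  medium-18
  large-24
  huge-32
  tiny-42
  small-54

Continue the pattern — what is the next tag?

Size: small, medium, large, huge, tiny, small → medium (repeats small → medium → large → huge → tiny).
Second component — differences are 4, 6, 8, … (increasing by 2 each time): 14, 18, 24, 32, 42, 54 → 68.
Putting it together: medium-68.

medium-68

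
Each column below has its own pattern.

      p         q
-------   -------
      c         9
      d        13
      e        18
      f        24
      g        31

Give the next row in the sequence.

Column p goes c, d, e, f, g → h (letters move forward 1 place in the alphabet).
For the column q, differences are 4, 5, 6, … (increasing by 1 each time): 9, 13, 18, 24, 31 → 39.
So the next row is h  39.

h  39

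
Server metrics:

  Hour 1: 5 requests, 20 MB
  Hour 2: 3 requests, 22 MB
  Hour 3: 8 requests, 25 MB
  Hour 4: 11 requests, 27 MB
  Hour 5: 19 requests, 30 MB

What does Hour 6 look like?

Requests goes 5, 3, 8, 11, 19 → 30 (each term is the sum of the two before it).
MB: 20, 22, 25, 27, 30 → 32 (alternating steps +2, +3, +2, +3, …).
Putting it together: 30 requests, 32 MB.

30 requests, 32 MB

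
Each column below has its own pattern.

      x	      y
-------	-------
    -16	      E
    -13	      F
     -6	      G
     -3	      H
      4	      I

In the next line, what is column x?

Column x: alternating steps +3, +7, +3, +7, …; -16, -13, -6, -3, 4 → 7.

7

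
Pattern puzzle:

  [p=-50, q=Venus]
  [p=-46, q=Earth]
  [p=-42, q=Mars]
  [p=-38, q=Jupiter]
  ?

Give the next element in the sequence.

[p=-34, q=Saturn]

P — +4 each step: -50, -46, -42, -38 → -34.
Q: Venus, Earth, Mars, Jupiter → Saturn (runs through the planets Mercury→Neptune).
Combining the parts gives [p=-34, q=Saturn].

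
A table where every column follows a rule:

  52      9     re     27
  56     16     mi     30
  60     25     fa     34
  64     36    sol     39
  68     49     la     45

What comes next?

72  64  ti  52

First component: +4 each step, so 52, 56, 60, 64, 68 → 72.
Second component: perfect squares: 3², 4², 5², …; 9, 16, 25, 36, 49 → 64.
Note — runs through the solfège scale do→ti: re, mi, fa, sol, la → ti.
Fourth component: differences are 3, 4, 5, … (increasing by 1 each time), so 27, 30, 34, 39, 45 → 52.
Putting it together: 72  64  ti  52.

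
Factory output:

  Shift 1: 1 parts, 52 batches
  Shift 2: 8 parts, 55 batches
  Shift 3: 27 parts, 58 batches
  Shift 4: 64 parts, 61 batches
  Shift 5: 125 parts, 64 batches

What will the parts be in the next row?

Parts: 1, 8, 27, 64, 125 → 216 (perfect cubes: 1³, 2³, 3³, …).
Batches: +3 each step; 52, 55, 58, 61, 64 → 67.

216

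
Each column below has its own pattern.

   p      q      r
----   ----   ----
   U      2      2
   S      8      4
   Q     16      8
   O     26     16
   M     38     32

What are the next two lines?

K  52  64; I  68  128

Column p: U, S, Q, O, M → K → I (letters move back 2 places in the alphabet).
Column q: differences are 6, 8, 10, … (increasing by 2 each time), so 2, 8, 16, 26, 38 → 52 → 68.
Column r: 2, 4, 8, 16, 32 → 64 → 128 (×2 each step).
Putting the parts together: K  52  64 and then I  68  128.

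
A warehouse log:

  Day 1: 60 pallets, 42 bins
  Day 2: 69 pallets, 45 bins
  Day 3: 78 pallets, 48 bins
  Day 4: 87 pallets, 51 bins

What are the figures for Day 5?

96 pallets, 54 bins

For the pallets, +9 each step: 60, 69, 78, 87 → 96.
Bins: +3 each step; 42, 45, 48, 51 → 54.
Putting it together: 96 pallets, 54 bins.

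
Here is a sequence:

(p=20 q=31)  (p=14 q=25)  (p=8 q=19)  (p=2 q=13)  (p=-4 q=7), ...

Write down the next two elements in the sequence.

(p=-10 q=1), (p=-16 q=-5)

P: 20, 14, 8, 2, -4 → -10 → -16 (−6 each step).
Q — always 11 more than the p: 31, 25, 19, 13, 7 → 1 → -5.
Putting the parts together: (p=-10 q=1) and then (p=-16 q=-5).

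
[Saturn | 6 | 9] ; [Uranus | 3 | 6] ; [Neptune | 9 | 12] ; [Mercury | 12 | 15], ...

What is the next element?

[Venus | 21 | 24]

Planet: runs through the planets Mercury→Neptune, so Saturn, Uranus, Neptune, Mercury → Venus.
Second entry — each term is the sum of the two before it: 6, 3, 9, 12 → 21.
Third entry — always 3 more than the second entry: 9, 6, 12, 15 → 24.
So the next element is [Venus | 21 | 24].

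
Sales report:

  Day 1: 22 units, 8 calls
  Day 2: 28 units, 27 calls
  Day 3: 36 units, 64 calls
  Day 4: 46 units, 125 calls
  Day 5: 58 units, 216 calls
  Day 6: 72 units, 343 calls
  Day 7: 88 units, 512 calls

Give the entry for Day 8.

Units — differences are 6, 8, 10, … (increasing by 2 each time): 22, 28, 36, 46, 58, 72, 88 → 106.
For the calls, perfect cubes: 2³, 3³, 4³, …: 8, 27, 64, 125, 216, 343, 512 → 729.
So the next row is 106 units, 729 calls.

106 units, 729 calls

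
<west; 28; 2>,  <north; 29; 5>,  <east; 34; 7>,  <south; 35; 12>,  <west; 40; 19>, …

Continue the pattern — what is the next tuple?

<north; 41; 31>

Direction goes west, north, east, south, west → north (repeats west → north → east → south).
Second part — alternating steps +1, +5, +1, +5, …: 28, 29, 34, 35, 40 → 41.
Third part goes 2, 5, 7, 12, 19 → 31 (each term is the sum of the two before it).
Combining the parts gives <north; 41; 31>.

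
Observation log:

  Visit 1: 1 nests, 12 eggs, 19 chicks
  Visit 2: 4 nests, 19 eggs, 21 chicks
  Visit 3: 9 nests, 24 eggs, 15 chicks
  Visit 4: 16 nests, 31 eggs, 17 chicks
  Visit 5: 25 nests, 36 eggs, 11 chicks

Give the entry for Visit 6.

36 nests, 43 eggs, 13 chicks

Nests: perfect squares: 1², 2², 3², …, so 1, 4, 9, 16, 25 → 36.
For the eggs, alternating steps +7, +5, +7, +5, …: 12, 19, 24, 31, 36 → 43.
Chicks — alternating steps +2, −6, +2, −6, …: 19, 21, 15, 17, 11 → 13.
Putting it together: 36 nests, 43 eggs, 13 chicks.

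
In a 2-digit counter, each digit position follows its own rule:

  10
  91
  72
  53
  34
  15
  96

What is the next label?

77

First digit — −2 each step, mod 10: 1, 9, 7, 5, 3, 1, 9 → 7.
For the second digit, +1 each step, mod 10: 0, 1, 2, 3, 4, 5, 6 → 7.
So the next label is 77.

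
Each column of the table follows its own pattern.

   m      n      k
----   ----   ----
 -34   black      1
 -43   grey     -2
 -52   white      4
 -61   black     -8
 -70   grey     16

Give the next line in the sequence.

Column m: −9 each step, so -34, -43, -52, -61, -70 → -79.
Column n goes black, grey, white, black, grey → white (repeats black → grey → white).
For the column k, ×(-2) each step: 1, -2, 4, -8, 16 → -32.
Combining the parts gives -79  white  -32.

-79  white  -32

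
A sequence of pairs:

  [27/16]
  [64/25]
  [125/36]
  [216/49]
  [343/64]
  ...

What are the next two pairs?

[512/81], [729/100]

For the first entry, perfect cubes: 3³, 4³, 5³, …: 27, 64, 125, 216, 343 → 512 → 729.
Second entry: perfect squares: 4², 5², 6², …; 16, 25, 36, 49, 64 → 81 → 100.
So the next two pairs are [512/81] and [729/100].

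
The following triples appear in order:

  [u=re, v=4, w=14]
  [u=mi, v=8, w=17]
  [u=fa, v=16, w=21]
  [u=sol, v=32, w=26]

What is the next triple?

U — runs through the solfège scale do→ti: re, mi, fa, sol → la.
V — ×2 each step: 4, 8, 16, 32 → 64.
W goes 14, 17, 21, 26 → 32 (differences are 3, 4, 5, … (increasing by 1 each time)).
So the next triple is [u=la, v=64, w=32].

[u=la, v=64, w=32]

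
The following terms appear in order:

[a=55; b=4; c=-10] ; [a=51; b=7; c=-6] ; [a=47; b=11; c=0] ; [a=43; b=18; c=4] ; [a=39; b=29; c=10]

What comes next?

[a=35; b=47; c=14]

A goes 55, 51, 47, 43, 39 → 35 (−4 each step).
B: each term is the sum of the two before it, so 4, 7, 11, 18, 29 → 47.
C: alternating steps +4, +6, +4, +6, …; -10, -6, 0, 4, 10 → 14.
Combining the parts gives [a=35; b=47; c=14].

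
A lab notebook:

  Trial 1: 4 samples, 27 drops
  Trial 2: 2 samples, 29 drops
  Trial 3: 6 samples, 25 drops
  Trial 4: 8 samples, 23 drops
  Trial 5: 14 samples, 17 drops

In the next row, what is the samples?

Samples: 4, 2, 6, 8, 14 → 22 (each term is the sum of the two before it).

22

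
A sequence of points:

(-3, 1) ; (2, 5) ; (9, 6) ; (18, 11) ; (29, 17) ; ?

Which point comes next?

First part: differences are 5, 7, 9, … (increasing by 2 each time), so -3, 2, 9, 18, 29 → 42.
Second part: each term is the sum of the two before it; 1, 5, 6, 11, 17 → 28.
Putting it together: (42, 28).

(42, 28)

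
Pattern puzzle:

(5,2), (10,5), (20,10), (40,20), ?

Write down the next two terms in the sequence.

First part goes 5, 10, 20, 40 → 80 → 160 (×2 each step).
Second part — always the previous value of the first part: 2, 5, 10, 20 → 40 → 80.
So the next two terms are (80,40) and (160,80).

(80,40), (160,80)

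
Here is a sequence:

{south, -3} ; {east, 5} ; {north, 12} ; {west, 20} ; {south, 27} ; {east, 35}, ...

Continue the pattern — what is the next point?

{north, 42}

Direction: repeats south → east → north → west, so south, east, north, west, south, east → north.
Second coordinate: -3, 5, 12, 20, 27, 35 → 42 (alternating steps +8, +7, +8, +7, …).
Combining the parts gives {north, 42}.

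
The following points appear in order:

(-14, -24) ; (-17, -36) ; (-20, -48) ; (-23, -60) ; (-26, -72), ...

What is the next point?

(-29, -84)

First value — −3 each step: -14, -17, -20, -23, -26 → -29.
For the second value, −12 each step: -24, -36, -48, -60, -72 → -84.
Putting it together: (-29, -84).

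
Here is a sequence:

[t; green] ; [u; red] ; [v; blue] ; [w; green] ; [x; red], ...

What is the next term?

[y; blue]

Letter goes t, u, v, w, x → y (letters move forward 1 place in the alphabet).
Colour goes green, red, blue, green, red → blue (repeats green → red → blue).
Combining the parts gives [y; blue].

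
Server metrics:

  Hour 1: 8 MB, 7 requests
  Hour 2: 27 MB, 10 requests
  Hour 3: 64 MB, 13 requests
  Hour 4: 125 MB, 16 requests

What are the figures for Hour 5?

MB — perfect cubes: 2³, 3³, 4³, …: 8, 27, 64, 125 → 216.
Requests: +3 each step, so 7, 10, 13, 16 → 19.
Combining the parts gives 216 MB, 19 requests.

216 MB, 19 requests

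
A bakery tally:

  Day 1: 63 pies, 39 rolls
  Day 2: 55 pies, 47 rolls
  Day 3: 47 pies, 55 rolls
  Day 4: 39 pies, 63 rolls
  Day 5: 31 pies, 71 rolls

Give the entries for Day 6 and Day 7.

For the pies, −8 each step: 63, 55, 47, 39, 31 → 23 → 15.
Rolls: together with the pies always sums to 102; 39, 47, 55, 63, 71 → 79 → 87.
So the next two lines are 23 pies, 79 rolls and 15 pies, 87 rolls.

23 pies, 79 rolls; 15 pies, 87 rolls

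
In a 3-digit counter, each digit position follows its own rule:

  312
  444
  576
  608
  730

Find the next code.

First digit: +1 each step, mod 10; 3, 4, 5, 6, 7 → 8.
For the second digit, +3 each step, mod 10: 1, 4, 7, 0, 3 → 6.
Third digit: 2, 4, 6, 8, 0 → 2 (+2 each step, mod 10).
Combining the parts gives 862.

862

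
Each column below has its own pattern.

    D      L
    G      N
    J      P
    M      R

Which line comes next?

P  T

First letter — letters move forward 3 places in the alphabet: D, G, J, M → P.
Second letter — letters move forward 2 places in the alphabet: L, N, P, R → T.
Putting it together: P  T.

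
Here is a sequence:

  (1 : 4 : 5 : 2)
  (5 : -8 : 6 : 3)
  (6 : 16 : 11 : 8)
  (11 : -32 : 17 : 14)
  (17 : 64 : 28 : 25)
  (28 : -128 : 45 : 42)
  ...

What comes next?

(45 : 256 : 73 : 70)

First part: 1, 5, 6, 11, 17, 28 → 45 (each term is the sum of the two before it).
Second part — ×(-2) each step: 4, -8, 16, -32, 64, -128 → 256.
Third part: each term is the sum of the two before it, so 5, 6, 11, 17, 28, 45 → 73.
Fourth part: 2, 3, 8, 14, 25, 42 → 70 (always 3 less than the third part).
Combining the parts gives (45 : 256 : 73 : 70).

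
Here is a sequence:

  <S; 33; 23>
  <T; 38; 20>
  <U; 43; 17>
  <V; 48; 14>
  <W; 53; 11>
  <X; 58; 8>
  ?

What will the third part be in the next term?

Letter: S, T, U, V, W, X → Y (letters move forward 1 place in the alphabet).
For the second part, +5 each step: 33, 38, 43, 48, 53, 58 → 63.
Third part: −3 each step; 23, 20, 17, 14, 11, 8 → 5.

5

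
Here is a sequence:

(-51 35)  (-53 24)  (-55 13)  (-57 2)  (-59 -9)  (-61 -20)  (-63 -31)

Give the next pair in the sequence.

First slot: −2 each step; -51, -53, -55, -57, -59, -61, -63 → -65.
Second slot goes 35, 24, 13, 2, -9, -20, -31 → -42 (−11 each step).
Combining the parts gives (-65 -42).

(-65 -42)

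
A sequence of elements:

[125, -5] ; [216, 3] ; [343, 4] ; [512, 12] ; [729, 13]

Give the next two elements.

First coordinate: perfect cubes: 5³, 6³, 7³, …; 125, 216, 343, 512, 729 → 1000 → 1331.
Second coordinate: alternating steps +8, +1, +8, +1, …; -5, 3, 4, 12, 13 → 21 → 22.
So the next two elements are [1000, 21] and [1331, 22].

[1000, 21], [1331, 22]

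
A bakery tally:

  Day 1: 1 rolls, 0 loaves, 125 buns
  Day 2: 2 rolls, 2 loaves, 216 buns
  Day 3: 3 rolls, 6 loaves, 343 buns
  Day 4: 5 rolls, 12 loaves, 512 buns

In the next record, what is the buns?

729

For the buns, perfect cubes: 5³, 6³, 7³, …: 125, 216, 343, 512 → 729.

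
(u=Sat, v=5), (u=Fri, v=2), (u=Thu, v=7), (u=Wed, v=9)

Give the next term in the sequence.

For the u, runs backward through the weekdays Mon→Sun: Sat, Fri, Thu, Wed → Tue.
For the v, each term is the sum of the two before it: 5, 2, 7, 9 → 16.
Putting it together: (u=Tue, v=16).

(u=Tue, v=16)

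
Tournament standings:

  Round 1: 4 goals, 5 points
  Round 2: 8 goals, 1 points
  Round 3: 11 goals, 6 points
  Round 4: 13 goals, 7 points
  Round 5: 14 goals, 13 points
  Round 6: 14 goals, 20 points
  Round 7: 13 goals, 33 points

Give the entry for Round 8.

Goals — differences are 4, 3, 2, … (decreasing by 1 each time): 4, 8, 11, 13, 14, 14, 13 → 11.
For the points, each term is the sum of the two before it: 5, 1, 6, 7, 13, 20, 33 → 53.
Putting it together: 11 goals, 53 points.

11 goals, 53 points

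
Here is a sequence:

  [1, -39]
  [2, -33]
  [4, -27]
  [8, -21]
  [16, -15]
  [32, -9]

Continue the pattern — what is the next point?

[64, -3]

First coordinate: ×2 each step; 1, 2, 4, 8, 16, 32 → 64.
Second coordinate — +6 each step: -39, -33, -27, -21, -15, -9 → -3.
Putting it together: [64, -3].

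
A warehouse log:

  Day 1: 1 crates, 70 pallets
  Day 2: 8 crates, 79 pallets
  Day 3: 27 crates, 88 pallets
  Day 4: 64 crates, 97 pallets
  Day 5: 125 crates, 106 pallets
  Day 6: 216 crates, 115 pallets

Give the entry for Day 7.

343 crates, 124 pallets

Crates goes 1, 8, 27, 64, 125, 216 → 343 (perfect cubes: 1³, 2³, 3³, …).
Pallets: +9 each step, so 70, 79, 88, 97, 106, 115 → 124.
Combining the parts gives 343 crates, 124 pallets.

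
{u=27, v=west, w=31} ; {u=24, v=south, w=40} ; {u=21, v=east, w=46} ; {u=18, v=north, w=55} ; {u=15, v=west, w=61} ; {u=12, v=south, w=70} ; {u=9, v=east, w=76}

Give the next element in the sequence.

{u=6, v=north, w=85}

U goes 27, 24, 21, 18, 15, 12, 9 → 6 (−3 each step).
V: west, south, east, north, west, south, east → north (repeats west → south → east → north).
W: alternating steps +9, +6, +9, +6, …, so 31, 40, 46, 55, 61, 70, 76 → 85.
So the next element is {u=6, v=north, w=85}.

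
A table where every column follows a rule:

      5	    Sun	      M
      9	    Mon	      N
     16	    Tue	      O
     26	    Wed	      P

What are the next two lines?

39  Thu  Q; 55  Fri  R

First component — differences are 4, 7, 10, … (increasing by 3 each time): 5, 9, 16, 26 → 39 → 55.
Day: runs through the weekdays Mon→Sun, so Sun, Mon, Tue, Wed → Thu → Fri.
Letter — letters move forward 1 place in the alphabet: M, N, O, P → Q → R.
Putting the parts together: 39  Thu  Q and then 55  Fri  R.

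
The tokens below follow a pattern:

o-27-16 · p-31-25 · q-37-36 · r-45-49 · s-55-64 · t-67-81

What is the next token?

u-81-100

For the letter, letters move forward 1 place in the alphabet: o, p, q, r, s, t → u.
Second component: differences are 4, 6, 8, … (increasing by 2 each time), so 27, 31, 37, 45, 55, 67 → 81.
For the third component, perfect squares: 4², 5², 6², …: 16, 25, 36, 49, 64, 81 → 100.
Putting it together: u-81-100.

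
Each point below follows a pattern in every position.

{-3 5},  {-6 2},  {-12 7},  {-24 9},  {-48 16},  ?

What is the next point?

{-96 25}

First component: ×2 each step; -3, -6, -12, -24, -48 → -96.
Second component — each term is the sum of the two before it: 5, 2, 7, 9, 16 → 25.
So the next point is {-96 25}.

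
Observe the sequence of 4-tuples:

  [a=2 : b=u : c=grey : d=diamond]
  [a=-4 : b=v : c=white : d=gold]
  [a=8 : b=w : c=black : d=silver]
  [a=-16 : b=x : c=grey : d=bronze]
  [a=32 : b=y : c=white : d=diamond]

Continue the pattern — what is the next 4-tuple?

[a=-64 : b=z : c=black : d=gold]

A: 2, -4, 8, -16, 32 → -64 (×(-2) each step).
B — letters move forward 1 place in the alphabet: u, v, w, x, y → z.
C: repeats grey → white → black, so grey, white, black, grey, white → black.
D goes diamond, gold, silver, bronze, diamond → gold (repeats diamond → gold → silver → bronze).
So the next 4-tuple is [a=-64 : b=z : c=black : d=gold].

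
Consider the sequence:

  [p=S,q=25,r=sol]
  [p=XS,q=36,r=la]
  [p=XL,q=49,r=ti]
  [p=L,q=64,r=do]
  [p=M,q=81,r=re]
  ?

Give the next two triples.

[p=S,q=100,r=mi], [p=XS,q=121,r=fa]

For the p, runs backward through clothing sizes XS→XL: S, XS, XL, L, M → S → XS.
Q: perfect squares: 5², 6², 7², …; 25, 36, 49, 64, 81 → 100 → 121.
R: sol, la, ti, do, re → mi → fa (runs through the solfège scale do→ti).
Putting the parts together: [p=S,q=100,r=mi] and then [p=XS,q=121,r=fa].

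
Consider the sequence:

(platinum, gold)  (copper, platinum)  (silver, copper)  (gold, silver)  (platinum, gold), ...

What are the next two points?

For the first metal, repeats platinum → copper → silver → gold: platinum, copper, silver, gold, platinum → copper → silver.
Second metal: gold, platinum, copper, silver, gold → platinum → copper (repeats gold → platinum → copper → silver).
So the next two points are (copper, platinum) and (silver, copper).

(copper, platinum), (silver, copper)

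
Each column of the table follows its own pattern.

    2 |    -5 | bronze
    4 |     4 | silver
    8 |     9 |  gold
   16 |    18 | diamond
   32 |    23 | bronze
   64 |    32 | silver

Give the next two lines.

First component: ×2 each step, so 2, 4, 8, 16, 32, 64 → 128 → 256.
Second component — alternating steps +9, +5, +9, +5, …: -5, 4, 9, 18, 23, 32 → 37 → 46.
Rank: repeats bronze → silver → gold → diamond, so bronze, silver, gold, diamond, bronze, silver → gold → diamond.
Putting the parts together: 128  37  gold and then 256  46  diamond.

128  37  gold; 256  46  diamond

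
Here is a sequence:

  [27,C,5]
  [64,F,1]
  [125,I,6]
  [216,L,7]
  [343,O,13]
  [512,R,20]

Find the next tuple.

For the first part, perfect cubes: 3³, 4³, 5³, …: 27, 64, 125, 216, 343, 512 → 729.
Letter: C, F, I, L, O, R → U (letters move forward 3 places in the alphabet).
Third part: each term is the sum of the two before it; 5, 1, 6, 7, 13, 20 → 33.
So the next tuple is [729,U,33].

[729,U,33]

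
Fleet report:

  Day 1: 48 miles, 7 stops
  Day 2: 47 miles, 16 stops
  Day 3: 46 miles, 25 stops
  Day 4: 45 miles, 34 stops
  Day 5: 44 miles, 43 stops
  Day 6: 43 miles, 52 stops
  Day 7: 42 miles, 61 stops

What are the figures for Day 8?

Miles: −1 each step, so 48, 47, 46, 45, 44, 43, 42 → 41.
Stops goes 7, 16, 25, 34, 43, 52, 61 → 70 (+9 each step).
Putting it together: 41 miles, 70 stops.

41 miles, 70 stops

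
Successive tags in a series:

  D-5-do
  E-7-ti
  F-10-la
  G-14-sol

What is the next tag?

H-19-fa

For the letter, letters move forward 1 place in the alphabet: D, E, F, G → H.
Second component: differences are 2, 3, 4, … (increasing by 1 each time), so 5, 7, 10, 14 → 19.
Note — runs backward through the solfège scale do→ti: do, ti, la, sol → fa.
Putting it together: H-19-fa.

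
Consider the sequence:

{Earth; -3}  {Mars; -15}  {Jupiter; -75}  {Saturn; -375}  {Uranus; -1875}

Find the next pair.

Planet — runs through the planets Mercury→Neptune: Earth, Mars, Jupiter, Saturn, Uranus → Neptune.
Second part — ×5 each step: -3, -15, -75, -375, -1875 → -9375.
So the next pair is {Neptune; -9375}.

{Neptune; -9375}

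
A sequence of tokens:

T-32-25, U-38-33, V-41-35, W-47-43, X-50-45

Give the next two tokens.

Letter goes T, U, V, W, X → Y → Z (letters move forward 1 place in the alphabet).
Second component: alternating steps +6, +3, +6, +3, …, so 32, 38, 41, 47, 50 → 56 → 59.
For the third component, alternating steps +8, +2, +8, +2, …: 25, 33, 35, 43, 45 → 53 → 55.
Putting the parts together: Y-56-53 and then Z-59-55.

Y-56-53, Z-59-55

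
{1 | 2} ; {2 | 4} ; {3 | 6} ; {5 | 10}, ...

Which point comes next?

{8 | 16}

First component: 1, 2, 3, 5 → 8 (each term is the sum of the two before it).
For the second component, always 2 × the first component: 2, 4, 6, 10 → 16.
So the next point is {8 | 16}.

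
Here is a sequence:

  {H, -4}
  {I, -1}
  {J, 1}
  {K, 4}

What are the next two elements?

{L, 6}, {M, 9}

For the letter, letters move forward 1 place in the alphabet: H, I, J, K → L → M.
Second part goes -4, -1, 1, 4 → 6 → 9 (alternating steps +3, +2, +3, +2, …).
Putting the parts together: {L, 6} and then {M, 9}.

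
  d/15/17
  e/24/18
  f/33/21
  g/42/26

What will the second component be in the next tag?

51

Second component: +9 each step, so 15, 24, 33, 42 → 51.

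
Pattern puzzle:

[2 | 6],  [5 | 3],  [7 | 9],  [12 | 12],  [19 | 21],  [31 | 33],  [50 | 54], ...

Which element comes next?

First coordinate: 2, 5, 7, 12, 19, 31, 50 → 81 (each term is the sum of the two before it).
Second coordinate goes 6, 3, 9, 12, 21, 33, 54 → 87 (each term is the sum of the two before it).
So the next element is [81 | 87].

[81 | 87]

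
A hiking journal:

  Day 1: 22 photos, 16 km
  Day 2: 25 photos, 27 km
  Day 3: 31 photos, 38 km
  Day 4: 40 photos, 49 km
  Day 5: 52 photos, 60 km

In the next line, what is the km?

71

Photos: differences are 3, 6, 9, … (increasing by 3 each time), so 22, 25, 31, 40, 52 → 67.
For the km, +11 each step: 16, 27, 38, 49, 60 → 71.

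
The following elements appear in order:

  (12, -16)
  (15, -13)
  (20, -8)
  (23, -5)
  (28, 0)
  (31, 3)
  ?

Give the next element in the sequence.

(36, 8)

First slot: alternating steps +3, +5, +3, +5, …, so 12, 15, 20, 23, 28, 31 → 36.
Second slot — alternating steps +3, +5, +3, +5, …: -16, -13, -8, -5, 0, 3 → 8.
Putting it together: (36, 8).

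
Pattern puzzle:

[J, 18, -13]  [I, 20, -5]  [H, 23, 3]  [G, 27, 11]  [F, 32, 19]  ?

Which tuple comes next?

Letter: letters move back 1 place in the alphabet, so J, I, H, G, F → E.
Second entry: 18, 20, 23, 27, 32 → 38 (differences are 2, 3, 4, … (increasing by 1 each time)).
Third entry goes -13, -5, 3, 11, 19 → 27 (+8 each step).
Putting it together: [E, 38, 27].

[E, 38, 27]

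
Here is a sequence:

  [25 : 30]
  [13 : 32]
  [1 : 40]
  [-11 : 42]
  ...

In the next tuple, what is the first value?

-23

First value goes 25, 13, 1, -11 → -23 (−12 each step).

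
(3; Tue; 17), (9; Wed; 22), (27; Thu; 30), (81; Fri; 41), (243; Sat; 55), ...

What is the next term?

First component goes 3, 9, 27, 81, 243 → 729 (×3 each step).
For the day, runs through the weekdays Mon→Sun: Tue, Wed, Thu, Fri, Sat → Sun.
Third component — differences are 5, 8, 11, … (increasing by 3 each time): 17, 22, 30, 41, 55 → 72.
Combining the parts gives (729; Sun; 72).

(729; Sun; 72)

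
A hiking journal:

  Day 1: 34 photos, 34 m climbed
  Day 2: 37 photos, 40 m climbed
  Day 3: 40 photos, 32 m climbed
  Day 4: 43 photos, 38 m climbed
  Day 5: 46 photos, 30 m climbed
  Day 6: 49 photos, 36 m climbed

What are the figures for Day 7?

Photos goes 34, 37, 40, 43, 46, 49 → 52 (+3 each step).
M climbed: alternating steps +6, −8, +6, −8, …; 34, 40, 32, 38, 30, 36 → 28.
Combining the parts gives 52 photos, 28 m climbed.

52 photos, 28 m climbed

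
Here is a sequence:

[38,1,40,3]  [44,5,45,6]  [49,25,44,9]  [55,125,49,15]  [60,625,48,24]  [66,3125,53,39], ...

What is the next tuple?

First coordinate goes 38, 44, 49, 55, 60, 66 → 71 (alternating steps +6, +5, +6, +5, …).
Second coordinate — ×5 each step: 1, 5, 25, 125, 625, 3125 → 15625.
Third coordinate — alternating steps +5, −1, +5, −1, …: 40, 45, 44, 49, 48, 53 → 52.
Fourth coordinate — each term is the sum of the two before it: 3, 6, 9, 15, 24, 39 → 63.
Combining the parts gives [71,15625,52,63].

[71,15625,52,63]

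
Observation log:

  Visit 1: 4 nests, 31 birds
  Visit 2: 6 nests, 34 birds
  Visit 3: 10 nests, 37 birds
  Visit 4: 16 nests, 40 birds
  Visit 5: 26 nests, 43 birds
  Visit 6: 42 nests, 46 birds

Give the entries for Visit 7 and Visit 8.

Nests: each term is the sum of the two before it, so 4, 6, 10, 16, 26, 42 → 68 → 110.
Birds: +3 each step, so 31, 34, 37, 40, 43, 46 → 49 → 52.
Putting the parts together: 68 nests, 49 birds and then 110 nests, 52 birds.

68 nests, 49 birds; 110 nests, 52 birds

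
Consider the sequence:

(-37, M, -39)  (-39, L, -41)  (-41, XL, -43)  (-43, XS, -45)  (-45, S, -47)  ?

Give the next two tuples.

First component: −2 each step, so -37, -39, -41, -43, -45 → -47 → -49.
Size: runs through clothing sizes XS→XL, so M, L, XL, XS, S → M → L.
Third component: -39, -41, -43, -45, -47 → -49 → -51 (always 2 less than the first component).
So the next two tuples are (-47, M, -49) and (-49, L, -51).

(-47, M, -49), (-49, L, -51)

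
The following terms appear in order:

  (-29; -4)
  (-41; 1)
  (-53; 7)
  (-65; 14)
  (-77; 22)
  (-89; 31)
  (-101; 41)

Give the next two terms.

(-113; 52), (-125; 64)

First coordinate: −12 each step, so -29, -41, -53, -65, -77, -89, -101 → -113 → -125.
Second coordinate goes -4, 1, 7, 14, 22, 31, 41 → 52 → 64 (differences are 5, 6, 7, … (increasing by 1 each time)).
So the next two terms are (-113; 52) and (-125; 64).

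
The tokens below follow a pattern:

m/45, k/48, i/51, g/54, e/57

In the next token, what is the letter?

c

Letter goes m, k, i, g, e → c (letters move back 2 places in the alphabet).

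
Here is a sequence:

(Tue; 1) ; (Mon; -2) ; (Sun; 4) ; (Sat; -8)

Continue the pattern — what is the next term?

(Fri; 16)

Day: runs backward through the weekdays Mon→Sun; Tue, Mon, Sun, Sat → Fri.
Second part: 1, -2, 4, -8 → 16 (×(-2) each step).
So the next term is (Fri; 16).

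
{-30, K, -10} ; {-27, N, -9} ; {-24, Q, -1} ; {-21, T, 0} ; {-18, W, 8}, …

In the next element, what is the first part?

-15

First part goes -30, -27, -24, -21, -18 → -15 (+3 each step).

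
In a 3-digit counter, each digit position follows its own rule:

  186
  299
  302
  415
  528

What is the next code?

631

First digit: 1, 2, 3, 4, 5 → 6 (+1 each step, mod 10).
Second digit: 8, 9, 0, 1, 2 → 3 (+1 each step, mod 10).
Third digit: 6, 9, 2, 5, 8 → 1 (+3 each step, mod 10).
Putting it together: 631.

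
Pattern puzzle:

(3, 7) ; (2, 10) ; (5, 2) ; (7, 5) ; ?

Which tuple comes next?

First coordinate — each term is the sum of the two before it: 3, 2, 5, 7 → 12.
Second coordinate — alternating steps +3, −8, +3, −8, …: 7, 10, 2, 5 → -3.
Combining the parts gives (12, -3).

(12, -3)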